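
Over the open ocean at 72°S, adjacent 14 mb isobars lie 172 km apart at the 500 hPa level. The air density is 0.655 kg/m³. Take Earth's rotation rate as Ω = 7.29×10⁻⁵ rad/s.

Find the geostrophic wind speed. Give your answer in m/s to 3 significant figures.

Coriolis parameter at 72°S:
f = 2Ω sin φ = 2 × 7.29×10⁻⁵ × sin 72° = 1.39×10⁻⁴ s⁻¹
Pressure gradient: |∂P/∂n| = 1400 Pa / 172000 m = 8.14×10⁻³ Pa/m
Geostrophic balance (pressure-gradient force = Coriolis force):
V_g = (1/(fρ)) |∂P/∂n| = 8.14×10⁻³ / (1.39×10⁻⁴ × 0.655) = 89.6 m/s

89.6 m/s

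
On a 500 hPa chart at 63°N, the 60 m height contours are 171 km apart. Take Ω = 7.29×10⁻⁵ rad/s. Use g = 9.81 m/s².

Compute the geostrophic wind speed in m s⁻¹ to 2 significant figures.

26 m s⁻¹

Coriolis parameter at 63°N:
f = 2Ω sin φ = 2 × 7.29×10⁻⁵ × sin 63° = 1.30×10⁻⁴ s⁻¹
Height gradient: |∂Z/∂n| = 60 m / 171000 m = 3.51×10⁻⁴
On a pressure surface, geostrophic balance gives V_g = (g/f)|∂Z/∂n|:
V_g = 9.81 × 3.51×10⁻⁴ / 1.30×10⁻⁴ = 26.5 m/s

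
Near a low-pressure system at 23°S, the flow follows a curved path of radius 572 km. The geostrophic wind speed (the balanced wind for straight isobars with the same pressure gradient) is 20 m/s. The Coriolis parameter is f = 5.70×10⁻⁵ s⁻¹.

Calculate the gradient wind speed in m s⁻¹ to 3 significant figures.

Around a low, centrifugal force acts outward with Coriolis, so pressure-gradient force balances both:
(1/ρ)|∂P/∂n| = fV + V²/R  →  V² + fR·V − fR·V_g = 0
With fR = 5.70×10⁻⁵ × 572×10³ m = 32.6 m/s:
V = [−fR + √((fR)² + 4 fR V_g)]/2 = [−32.6 + √(32.6² + 4×32.6×20)]/2 = 14 m/s
Subgeostrophic (V < V_g = 20 m/s), as expected around a low.

14.0 m s⁻¹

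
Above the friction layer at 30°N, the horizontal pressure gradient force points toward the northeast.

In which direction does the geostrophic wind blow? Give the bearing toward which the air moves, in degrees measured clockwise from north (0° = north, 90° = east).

135°

The pressure-gradient force points toward the northeast (bearing 045°).
Geostrophic balance: in the Northern Hemisphere the Coriolis force deflects motion to the right, so the geostrophic wind blows 90° to the right of the pressure-gradient force (low pressure on the left).
Rotating 045° by 90° clockwise gives 135° — the wind blows toward the southeast.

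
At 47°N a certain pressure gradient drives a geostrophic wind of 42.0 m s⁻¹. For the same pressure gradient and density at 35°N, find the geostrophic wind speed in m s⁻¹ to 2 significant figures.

54 m s⁻¹

With the same pressure gradient and density, V_g ∝ 1/f ∝ 1/sin φ.
V₂ = V₁ · sin φ₁ / sin φ₂ = 42.0 × sin 47° / sin 35°
V₂ = 42.0 × 0.7314/0.5736 = 54 m s⁻¹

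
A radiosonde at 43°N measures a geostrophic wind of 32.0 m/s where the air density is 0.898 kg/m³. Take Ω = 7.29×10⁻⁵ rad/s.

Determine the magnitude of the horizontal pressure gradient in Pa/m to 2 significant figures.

2.9×10⁻³ Pa/m

Coriolis parameter at 43°N:
f = 2Ω sin φ = 2 × 7.29×10⁻⁵ × sin 43° = 9.94×10⁻⁵ s⁻¹
Geostrophic balance rearranged: |∂P/∂n| = f ρ V_g
|∂P/∂n| = 9.94×10⁻⁵ × 0.898 × 32.0 = 2.86×10⁻³ Pa/m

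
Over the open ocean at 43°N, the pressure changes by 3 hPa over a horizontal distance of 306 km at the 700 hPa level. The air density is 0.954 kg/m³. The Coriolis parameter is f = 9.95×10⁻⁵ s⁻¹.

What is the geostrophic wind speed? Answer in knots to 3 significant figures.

Pressure gradient: |∂P/∂n| = 300 Pa / 306000 m = 9.80×10⁻⁴ Pa/m
Geostrophic balance (pressure-gradient force = Coriolis force):
V_g = (1/(fρ)) |∂P/∂n| = 9.80×10⁻⁴ / (9.95×10⁻⁵ × 0.954) = 10.3 m/s
Converting: 10.3 m/s × 1.944 = 20.1 knots

20.1 knots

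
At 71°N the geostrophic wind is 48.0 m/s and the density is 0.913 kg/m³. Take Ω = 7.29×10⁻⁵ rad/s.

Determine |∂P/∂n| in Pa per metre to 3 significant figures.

6.04×10⁻³ Pa/m

Coriolis parameter at 71°N:
f = 2Ω sin φ = 2 × 7.29×10⁻⁵ × sin 71° = 1.38×10⁻⁴ s⁻¹
Geostrophic balance rearranged: |∂P/∂n| = f ρ V_g
|∂P/∂n| = 1.38×10⁻⁴ × 0.913 × 48.0 = 6.04×10⁻³ Pa/m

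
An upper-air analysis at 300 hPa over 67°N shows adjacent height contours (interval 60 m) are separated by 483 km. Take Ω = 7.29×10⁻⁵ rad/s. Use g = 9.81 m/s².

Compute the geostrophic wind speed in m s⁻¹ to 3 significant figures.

Coriolis parameter at 67°N:
f = 2Ω sin φ = 2 × 7.29×10⁻⁵ × sin 67° = 1.34×10⁻⁴ s⁻¹
Height gradient: |∂Z/∂n| = 60 m / 483000 m = 1.24×10⁻⁴
On a pressure surface, geostrophic balance gives V_g = (g/f)|∂Z/∂n|:
V_g = 9.81 × 1.24×10⁻⁴ / 1.34×10⁻⁴ = 9.08 m/s

9.08 m s⁻¹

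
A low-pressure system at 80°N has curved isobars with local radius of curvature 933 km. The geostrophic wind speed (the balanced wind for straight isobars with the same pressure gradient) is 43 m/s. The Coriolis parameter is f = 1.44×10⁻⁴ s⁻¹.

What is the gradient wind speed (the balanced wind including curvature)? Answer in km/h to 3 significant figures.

123 km/h

Around a low, centrifugal force acts outward with Coriolis, so pressure-gradient force balances both:
(1/ρ)|∂P/∂n| = fV + V²/R  →  V² + fR·V − fR·V_g = 0
With fR = 1.44×10⁻⁴ × 933×10³ m = 134 m/s:
V = [−fR + √((fR)² + 4 fR V_g)]/2 = [−134 + √(134² + 4×134×43)]/2 = 34.3 m/s
Subgeostrophic (V < V_g = 43 m/s), as expected around a low.
Converting: 34.3 m/s × 3.6 = 123 km/h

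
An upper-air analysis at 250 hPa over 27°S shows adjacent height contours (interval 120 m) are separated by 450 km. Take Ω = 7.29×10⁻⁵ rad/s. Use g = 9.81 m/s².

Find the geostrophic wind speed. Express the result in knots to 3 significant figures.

76.8 knots

Coriolis parameter at 27°S:
f = 2Ω sin φ = 2 × 7.29×10⁻⁵ × sin 27° = 6.62×10⁻⁵ s⁻¹
Height gradient: |∂Z/∂n| = 120 m / 450000 m = 2.67×10⁻⁴
On a pressure surface, geostrophic balance gives V_g = (g/f)|∂Z/∂n|:
V_g = 9.81 × 2.67×10⁻⁴ / 6.62×10⁻⁵ = 39.5 m/s
Converting: 39.5 m/s × 1.944 = 76.8 knots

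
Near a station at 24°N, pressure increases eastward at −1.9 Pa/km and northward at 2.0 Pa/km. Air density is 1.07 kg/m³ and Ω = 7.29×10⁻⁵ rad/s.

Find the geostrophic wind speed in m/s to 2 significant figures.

Coriolis parameter at 24°N:
f = 2Ω sin φ = 2 × 7.29×10⁻⁵ × sin 24° = 5.93×10⁻⁵ s⁻¹
Component geostrophic relations (x east, y north):
u_g = −(1/(fρ)) ∂P/∂y,  v_g = (1/(fρ)) ∂P/∂x
u_g = −(2.0×10⁻³)/(5.93×10⁻⁵ × 1.07) = −31.5 m/s;  v_g = (−1.9×10⁻³)/(5.93×10⁻⁵ × 1.07) = −29.9 m/s
|V_g| = √(u_g² + v_g²) = 43.5 m/s

43 m/s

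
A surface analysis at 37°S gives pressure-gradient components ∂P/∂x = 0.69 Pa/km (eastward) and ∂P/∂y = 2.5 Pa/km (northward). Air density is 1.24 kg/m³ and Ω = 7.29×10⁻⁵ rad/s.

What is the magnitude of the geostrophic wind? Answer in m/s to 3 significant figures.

23.8 m/s

Coriolis parameter at 37°S:
f = 2Ω sin φ = 2 × 7.29×10⁻⁵ × sin 37° = 8.77×10⁻⁵ s⁻¹
In the Southern Hemisphere f is negative: f = −8.77×10⁻⁵ s⁻¹.
Component geostrophic relations (x east, y north):
u_g = −(1/(fρ)) ∂P/∂y,  v_g = (1/(fρ)) ∂P/∂x
u_g = −(2.5×10⁻³)/(−8.77×10⁻⁵ × 1.24) = 23.0 m/s;  v_g = (0.69×10⁻³)/(−8.77×10⁻⁵ × 1.24) = −6.34 m/s
|V_g| = √(u_g² + v_g²) = 23.8 m/s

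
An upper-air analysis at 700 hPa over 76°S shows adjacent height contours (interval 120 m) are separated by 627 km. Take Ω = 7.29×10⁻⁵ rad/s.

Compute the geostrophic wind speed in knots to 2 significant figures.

Coriolis parameter at 76°S:
f = 2Ω sin φ = 2 × 7.29×10⁻⁵ × sin 76° = 1.41×10⁻⁴ s⁻¹
Height gradient: |∂Z/∂n| = 120 m / 627000 m = 1.91×10⁻⁴
On a pressure surface, geostrophic balance gives V_g = (g/f)|∂Z/∂n|:
V_g = 9.81 × 1.91×10⁻⁴ / 1.41×10⁻⁴ = 13.3 m/s
Converting: 13.3 m/s × 1.944 = 26 knots

26 knots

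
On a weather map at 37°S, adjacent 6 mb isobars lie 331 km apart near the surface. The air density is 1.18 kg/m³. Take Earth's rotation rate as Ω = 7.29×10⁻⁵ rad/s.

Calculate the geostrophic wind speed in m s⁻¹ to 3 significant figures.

17.5 m s⁻¹

Coriolis parameter at 37°S:
f = 2Ω sin φ = 2 × 7.29×10⁻⁵ × sin 37° = 8.77×10⁻⁵ s⁻¹
Pressure gradient: |∂P/∂n| = 600 Pa / 331000 m = 1.81×10⁻³ Pa/m
Geostrophic balance (pressure-gradient force = Coriolis force):
V_g = (1/(fρ)) |∂P/∂n| = 1.81×10⁻³ / (8.77×10⁻⁵ × 1.18) = 17.5 m/s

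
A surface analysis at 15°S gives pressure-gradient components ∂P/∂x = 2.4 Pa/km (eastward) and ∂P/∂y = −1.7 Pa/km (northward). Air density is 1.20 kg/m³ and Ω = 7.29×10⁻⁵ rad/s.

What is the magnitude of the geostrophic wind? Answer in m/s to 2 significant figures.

65 m/s

Coriolis parameter at 15°S:
f = 2Ω sin φ = 2 × 7.29×10⁻⁵ × sin 15° = 3.77×10⁻⁵ s⁻¹
In the Southern Hemisphere f is negative: f = −3.77×10⁻⁵ s⁻¹.
Component geostrophic relations (x east, y north):
u_g = −(1/(fρ)) ∂P/∂y,  v_g = (1/(fρ)) ∂P/∂x
u_g = −(−1.7×10⁻³)/(−3.77×10⁻⁵ × 1.20) = −37.5 m/s;  v_g = (2.4×10⁻³)/(−3.77×10⁻⁵ × 1.20) = −53.0 m/s
|V_g| = √(u_g² + v_g²) = 64.9 m/s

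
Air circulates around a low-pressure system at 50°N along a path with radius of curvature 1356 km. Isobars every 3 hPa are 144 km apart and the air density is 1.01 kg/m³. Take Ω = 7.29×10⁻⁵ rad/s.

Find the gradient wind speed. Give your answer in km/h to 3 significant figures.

Coriolis parameter at 50°N:
f = 2Ω sin φ = 2 × 7.29×10⁻⁵ × sin 50° = 1.12×10⁻⁴ s⁻¹
Pressure gradient: |∂P/∂n| = 300 Pa / 144000 m = 2.08×10⁻³ Pa/m
Geostrophic speed: V_g = |∂P/∂n|/(fρ) = 2.08×10⁻³/(1.12×10⁻⁴ × 1.01) = 18.5 m/s
Around a low, centrifugal force acts outward with Coriolis, so pressure-gradient force balances both:
(1/ρ)|∂P/∂n| = fV + V²/R  →  V² + fR·V − fR·V_g = 0
With fR = 1.12×10⁻⁴ × 1356×10³ m = 151 m/s:
V = [−fR + √((fR)² + 4 fR V_g)]/2 = [−151 + √(151² + 4×151×18.5)]/2 = 16.6 m/s
Subgeostrophic (V < V_g = 18.5 m/s), as expected around a low.
Converting: 16.6 m/s × 3.6 = 59.9 km/h

59.9 km/h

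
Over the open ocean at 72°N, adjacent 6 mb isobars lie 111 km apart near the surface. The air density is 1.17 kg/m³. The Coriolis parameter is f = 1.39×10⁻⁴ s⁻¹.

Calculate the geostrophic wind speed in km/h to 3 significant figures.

Pressure gradient: |∂P/∂n| = 600 Pa / 111000 m = 5.41×10⁻³ Pa/m
Geostrophic balance (pressure-gradient force = Coriolis force):
V_g = (1/(fρ)) |∂P/∂n| = 5.41×10⁻³ / (1.39×10⁻⁴ × 1.17) = 33.2 m/s
Converting: 33.2 m/s × 3.6 = 120 km/h

120 km/h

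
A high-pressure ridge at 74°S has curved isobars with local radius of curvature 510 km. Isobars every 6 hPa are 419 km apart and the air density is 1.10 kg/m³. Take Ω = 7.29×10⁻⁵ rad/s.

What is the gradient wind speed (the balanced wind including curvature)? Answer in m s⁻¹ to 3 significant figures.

Coriolis parameter at 74°S:
f = 2Ω sin φ = 2 × 7.29×10⁻⁵ × sin 74° = 1.40×10⁻⁴ s⁻¹
Pressure gradient: |∂P/∂n| = 600 Pa / 419000 m = 1.43×10⁻³ Pa/m
Geostrophic speed: V_g = |∂P/∂n|/(fρ) = 1.43×10⁻³/(1.40×10⁻⁴ × 1.10) = 9.29 m/s
Around a high, pressure-gradient force acts outward with centrifugal, so Coriolis balances both:
fV = (1/ρ)|∂P/∂n| + V²/R  →  V² − fR·V + fR·V_g = 0
With fR = 1.40×10⁻⁴ × 510×10³ m = 71.5 m/s:
V = [fR − √((fR)² − 4 fR V_g)]/2 = [71.5 − √(71.5² − 4×71.5×9.29)]/2 = 11 m/s
Supergeostrophic (V > V_g = 9.29 m/s), as expected around a high.

11.0 m s⁻¹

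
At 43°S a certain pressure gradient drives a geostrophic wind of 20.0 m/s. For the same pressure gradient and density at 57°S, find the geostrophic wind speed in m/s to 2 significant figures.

16 m/s

With the same pressure gradient and density, V_g ∝ 1/f ∝ 1/sin φ.
V₂ = V₁ · sin φ₁ / sin φ₂ = 20.0 × sin 43° / sin 57°
V₂ = 20.0 × 0.6820/0.8387 = 16 m/s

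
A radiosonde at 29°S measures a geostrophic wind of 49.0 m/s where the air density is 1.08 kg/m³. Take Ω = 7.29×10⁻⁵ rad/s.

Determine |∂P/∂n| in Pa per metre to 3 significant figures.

Coriolis parameter at 29°S:
f = 2Ω sin φ = 2 × 7.29×10⁻⁵ × sin 29° = 7.07×10⁻⁵ s⁻¹
Geostrophic balance rearranged: |∂P/∂n| = f ρ V_g
|∂P/∂n| = 7.07×10⁻⁵ × 1.08 × 49.0 = 3.74×10⁻³ Pa/m

3.74×10⁻³ Pa/m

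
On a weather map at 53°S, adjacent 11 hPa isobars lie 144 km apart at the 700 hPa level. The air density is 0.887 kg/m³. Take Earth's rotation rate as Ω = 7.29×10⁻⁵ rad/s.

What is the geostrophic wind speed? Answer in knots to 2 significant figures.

Coriolis parameter at 53°S:
f = 2Ω sin φ = 2 × 7.29×10⁻⁵ × sin 53° = 1.16×10⁻⁴ s⁻¹
Pressure gradient: |∂P/∂n| = 1100 Pa / 144000 m = 7.64×10⁻³ Pa/m
Geostrophic balance (pressure-gradient force = Coriolis force):
V_g = (1/(fρ)) |∂P/∂n| = 7.64×10⁻³ / (1.16×10⁻⁴ × 0.887) = 74.0 m/s
Converting: 74.0 m/s × 1.944 = 140 knots

140 knots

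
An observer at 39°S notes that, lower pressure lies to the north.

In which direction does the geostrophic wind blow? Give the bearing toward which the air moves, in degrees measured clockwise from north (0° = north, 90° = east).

The pressure-gradient force points toward the north (bearing 000°).
Geostrophic balance: in the Southern Hemisphere the Coriolis force deflects motion to the left, so the geostrophic wind blows 90° to the left of the pressure-gradient force (low pressure on the right).
Rotating 000° by 90° counterclockwise gives 270° — the wind blows toward the west.

270°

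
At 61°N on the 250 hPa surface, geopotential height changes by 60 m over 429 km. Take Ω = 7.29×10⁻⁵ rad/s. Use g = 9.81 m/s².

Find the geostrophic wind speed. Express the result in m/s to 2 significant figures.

Coriolis parameter at 61°N:
f = 2Ω sin φ = 2 × 7.29×10⁻⁵ × sin 61° = 1.28×10⁻⁴ s⁻¹
Height gradient: |∂Z/∂n| = 60 m / 429000 m = 1.40×10⁻⁴
On a pressure surface, geostrophic balance gives V_g = (g/f)|∂Z/∂n|:
V_g = 9.81 × 1.40×10⁻⁴ / 1.28×10⁻⁴ = 10.8 m/s

11 m/s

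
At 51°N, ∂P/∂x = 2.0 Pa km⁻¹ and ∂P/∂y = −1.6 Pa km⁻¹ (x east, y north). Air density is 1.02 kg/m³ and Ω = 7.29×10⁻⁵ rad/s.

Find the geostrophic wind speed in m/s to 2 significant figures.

22 m/s

Coriolis parameter at 51°N:
f = 2Ω sin φ = 2 × 7.29×10⁻⁵ × sin 51° = 1.13×10⁻⁴ s⁻¹
Component geostrophic relations (x east, y north):
u_g = −(1/(fρ)) ∂P/∂y,  v_g = (1/(fρ)) ∂P/∂x
u_g = −(−1.6×10⁻³)/(1.13×10⁻⁴ × 1.02) = 13.8 m/s;  v_g = (2.0×10⁻³)/(1.13×10⁻⁴ × 1.02) = 17.3 m/s
|V_g| = √(u_g² + v_g²) = 22.2 m/s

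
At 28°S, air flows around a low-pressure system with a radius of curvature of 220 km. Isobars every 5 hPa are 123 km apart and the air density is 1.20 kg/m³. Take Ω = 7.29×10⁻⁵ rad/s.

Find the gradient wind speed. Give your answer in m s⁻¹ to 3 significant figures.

20.8 m s⁻¹

Coriolis parameter at 28°S:
f = 2Ω sin φ = 2 × 7.29×10⁻⁵ × sin 28° = 6.84×10⁻⁵ s⁻¹
Pressure gradient: |∂P/∂n| = 500 Pa / 123000 m = 4.07×10⁻³ Pa/m
Geostrophic speed: V_g = |∂P/∂n|/(fρ) = 4.07×10⁻³/(6.84×10⁻⁵ × 1.20) = 49.5 m/s
Around a low, centrifugal force acts outward with Coriolis, so pressure-gradient force balances both:
(1/ρ)|∂P/∂n| = fV + V²/R  →  V² + fR·V − fR·V_g = 0
With fR = 6.84×10⁻⁵ × 220×10³ m = 15.1 m/s:
V = [−fR + √((fR)² + 4 fR V_g)]/2 = [−15.1 + √(15.1² + 4×15.1×49.5)]/2 = 20.8 m/s
Subgeostrophic (V < V_g = 49.5 m/s), as expected around a low.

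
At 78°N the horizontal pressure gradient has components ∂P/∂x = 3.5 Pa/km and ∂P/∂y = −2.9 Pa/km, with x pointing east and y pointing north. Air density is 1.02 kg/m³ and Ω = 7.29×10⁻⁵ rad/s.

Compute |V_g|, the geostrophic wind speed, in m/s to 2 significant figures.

Coriolis parameter at 78°N:
f = 2Ω sin φ = 2 × 7.29×10⁻⁵ × sin 78° = 1.43×10⁻⁴ s⁻¹
Component geostrophic relations (x east, y north):
u_g = −(1/(fρ)) ∂P/∂y,  v_g = (1/(fρ)) ∂P/∂x
u_g = −(−2.9×10⁻³)/(1.43×10⁻⁴ × 1.02) = 19.9 m/s;  v_g = (3.5×10⁻³)/(1.43×10⁻⁴ × 1.02) = 24.1 m/s
|V_g| = √(u_g² + v_g²) = 31.2 m/s

31 m/s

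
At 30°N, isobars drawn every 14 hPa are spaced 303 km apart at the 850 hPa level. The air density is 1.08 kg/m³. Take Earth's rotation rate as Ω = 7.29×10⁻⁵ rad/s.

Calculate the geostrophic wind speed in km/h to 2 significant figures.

Coriolis parameter at 30°N:
f = 2Ω sin φ = 2 × 7.29×10⁻⁵ × sin 30° = 7.29×10⁻⁵ s⁻¹
Pressure gradient: |∂P/∂n| = 1400 Pa / 303000 m = 4.62×10⁻³ Pa/m
Geostrophic balance (pressure-gradient force = Coriolis force):
V_g = (1/(fρ)) |∂P/∂n| = 4.62×10⁻³ / (7.29×10⁻⁵ × 1.08) = 58.7 m/s
Converting: 58.7 m/s × 3.6 = 210 km/h

210 km/h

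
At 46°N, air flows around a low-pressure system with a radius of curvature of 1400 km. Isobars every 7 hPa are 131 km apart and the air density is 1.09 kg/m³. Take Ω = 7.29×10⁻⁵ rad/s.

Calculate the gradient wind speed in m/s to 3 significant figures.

37.3 m/s

Coriolis parameter at 46°N:
f = 2Ω sin φ = 2 × 7.29×10⁻⁵ × sin 46° = 1.05×10⁻⁴ s⁻¹
Pressure gradient: |∂P/∂n| = 700 Pa / 131000 m = 5.34×10⁻³ Pa/m
Geostrophic speed: V_g = |∂P/∂n|/(fρ) = 5.34×10⁻³/(1.05×10⁻⁴ × 1.09) = 46.7 m/s
Around a low, centrifugal force acts outward with Coriolis, so pressure-gradient force balances both:
(1/ρ)|∂P/∂n| = fV + V²/R  →  V² + fR·V − fR·V_g = 0
With fR = 1.05×10⁻⁴ × 1400×10³ m = 147 m/s:
V = [−fR + √((fR)² + 4 fR V_g)]/2 = [−147 + √(147² + 4×147×46.7)]/2 = 37.3 m/s
Subgeostrophic (V < V_g = 46.7 m/s), as expected around a low.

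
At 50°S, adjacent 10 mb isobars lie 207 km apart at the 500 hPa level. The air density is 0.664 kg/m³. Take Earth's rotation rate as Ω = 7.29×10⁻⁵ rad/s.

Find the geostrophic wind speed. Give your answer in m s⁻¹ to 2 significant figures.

Coriolis parameter at 50°S:
f = 2Ω sin φ = 2 × 7.29×10⁻⁵ × sin 50° = 1.12×10⁻⁴ s⁻¹
Pressure gradient: |∂P/∂n| = 1000 Pa / 207000 m = 4.83×10⁻³ Pa/m
Geostrophic balance (pressure-gradient force = Coriolis force):
V_g = (1/(fρ)) |∂P/∂n| = 4.83×10⁻³ / (1.12×10⁻⁴ × 0.664) = 65.1 m/s

65 m s⁻¹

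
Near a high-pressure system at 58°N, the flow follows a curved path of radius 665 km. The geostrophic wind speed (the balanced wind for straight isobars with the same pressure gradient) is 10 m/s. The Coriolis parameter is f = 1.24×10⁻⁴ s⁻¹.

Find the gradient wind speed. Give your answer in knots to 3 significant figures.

22.6 knots

Around a high, pressure-gradient force acts outward with centrifugal, so Coriolis balances both:
fV = (1/ρ)|∂P/∂n| + V²/R  →  V² − fR·V + fR·V_g = 0
With fR = 1.24×10⁻⁴ × 665×10³ m = 82.5 m/s:
V = [fR − √((fR)² − 4 fR V_g)]/2 = [82.5 − √(82.5² − 4×82.5×10)]/2 = 11.6 m/s
Supergeostrophic (V > V_g = 10 m/s), as expected around a high.
Converting: 11.6 m/s × 1.944 = 22.6 knots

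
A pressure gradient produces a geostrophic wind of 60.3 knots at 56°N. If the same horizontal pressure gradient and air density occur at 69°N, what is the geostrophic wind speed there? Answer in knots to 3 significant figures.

53.5 knots

With the same pressure gradient and density, V_g ∝ 1/f ∝ 1/sin φ.
V₂ = V₁ · sin φ₁ / sin φ₂ = 60.3 × sin 56° / sin 69°
V₂ = 60.3 × 0.8290/0.9336 = 53.5 knots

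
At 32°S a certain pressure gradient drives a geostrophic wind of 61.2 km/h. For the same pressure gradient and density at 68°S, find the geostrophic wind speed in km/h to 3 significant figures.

35.0 km/h

With the same pressure gradient and density, V_g ∝ 1/f ∝ 1/sin φ.
V₂ = V₁ · sin φ₁ / sin φ₂ = 61.2 × sin 32° / sin 68°
V₂ = 61.2 × 0.5299/0.9272 = 35.0 km/h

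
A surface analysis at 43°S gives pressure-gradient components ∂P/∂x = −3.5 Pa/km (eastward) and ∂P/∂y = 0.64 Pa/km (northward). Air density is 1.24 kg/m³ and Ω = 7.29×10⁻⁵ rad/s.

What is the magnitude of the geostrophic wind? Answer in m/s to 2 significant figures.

Coriolis parameter at 43°S:
f = 2Ω sin φ = 2 × 7.29×10⁻⁵ × sin 43° = 9.94×10⁻⁵ s⁻¹
In the Southern Hemisphere f is negative: f = −9.94×10⁻⁵ s⁻¹.
Component geostrophic relations (x east, y north):
u_g = −(1/(fρ)) ∂P/∂y,  v_g = (1/(fρ)) ∂P/∂x
u_g = −(0.64×10⁻³)/(−9.94×10⁻⁵ × 1.24) = 5.19 m/s;  v_g = (−3.5×10⁻³)/(−9.94×10⁻⁵ × 1.24) = 28.4 m/s
|V_g| = √(u_g² + v_g²) = 28.9 m/s

29 m/s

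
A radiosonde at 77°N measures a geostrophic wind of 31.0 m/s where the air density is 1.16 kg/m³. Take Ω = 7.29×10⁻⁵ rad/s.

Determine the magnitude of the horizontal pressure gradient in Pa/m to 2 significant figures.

Coriolis parameter at 77°N:
f = 2Ω sin φ = 2 × 7.29×10⁻⁵ × sin 77° = 1.42×10⁻⁴ s⁻¹
Geostrophic balance rearranged: |∂P/∂n| = f ρ V_g
|∂P/∂n| = 1.42×10⁻⁴ × 1.16 × 31.0 = 5.11×10⁻³ Pa/m

5.1×10⁻³ Pa/m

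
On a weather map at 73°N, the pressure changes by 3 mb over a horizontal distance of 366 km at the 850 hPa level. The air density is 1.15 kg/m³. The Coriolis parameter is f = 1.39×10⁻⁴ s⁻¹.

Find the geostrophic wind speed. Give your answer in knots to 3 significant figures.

Pressure gradient: |∂P/∂n| = 300 Pa / 366000 m = 8.20×10⁻⁴ Pa/m
Geostrophic balance (pressure-gradient force = Coriolis force):
V_g = (1/(fρ)) |∂P/∂n| = 8.20×10⁻⁴ / (1.39×10⁻⁴ × 1.15) = 5.13 m/s
Converting: 5.13 m/s × 1.944 = 9.97 knots

9.97 knots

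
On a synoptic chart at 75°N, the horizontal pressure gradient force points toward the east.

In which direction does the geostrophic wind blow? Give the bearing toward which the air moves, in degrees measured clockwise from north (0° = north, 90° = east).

The pressure-gradient force points toward the east (bearing 090°).
Geostrophic balance: in the Northern Hemisphere the Coriolis force deflects motion to the right, so the geostrophic wind blows 90° to the right of the pressure-gradient force (low pressure on the left).
Rotating 090° by 90° clockwise gives 180° — the wind blows toward the south.

180°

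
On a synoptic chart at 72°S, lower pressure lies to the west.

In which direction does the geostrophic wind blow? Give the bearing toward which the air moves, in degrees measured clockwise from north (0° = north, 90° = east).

180°

The pressure-gradient force points toward the west (bearing 270°).
Geostrophic balance: in the Southern Hemisphere the Coriolis force deflects motion to the left, so the geostrophic wind blows 90° to the left of the pressure-gradient force (low pressure on the right).
Rotating 270° by 90° counterclockwise gives 180° — the wind blows toward the south.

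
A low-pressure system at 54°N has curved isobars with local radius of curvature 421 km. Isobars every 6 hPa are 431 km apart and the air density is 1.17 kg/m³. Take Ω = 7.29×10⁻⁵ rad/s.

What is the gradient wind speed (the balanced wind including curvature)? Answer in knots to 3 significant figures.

16.7 knots

Coriolis parameter at 54°N:
f = 2Ω sin φ = 2 × 7.29×10⁻⁵ × sin 54° = 1.18×10⁻⁴ s⁻¹
Pressure gradient: |∂P/∂n| = 600 Pa / 431000 m = 1.39×10⁻³ Pa/m
Geostrophic speed: V_g = |∂P/∂n|/(fρ) = 1.39×10⁻³/(1.18×10⁻⁴ × 1.17) = 10.1 m/s
Around a low, centrifugal force acts outward with Coriolis, so pressure-gradient force balances both:
(1/ρ)|∂P/∂n| = fV + V²/R  →  V² + fR·V − fR·V_g = 0
With fR = 1.18×10⁻⁴ × 421×10³ m = 49.7 m/s:
V = [−fR + √((fR)² + 4 fR V_g)]/2 = [−49.7 + √(49.7² + 4×49.7×10.1)]/2 = 8.6 m/s
Subgeostrophic (V < V_g = 10.1 m/s), as expected around a low.
Converting: 8.6 m/s × 1.944 = 16.7 knots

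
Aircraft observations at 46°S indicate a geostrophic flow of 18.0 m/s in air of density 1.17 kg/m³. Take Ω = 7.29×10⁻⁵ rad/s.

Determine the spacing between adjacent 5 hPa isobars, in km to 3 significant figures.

226 km

Coriolis parameter at 46°S:
f = 2Ω sin φ = 2 × 7.29×10⁻⁵ × sin 46° = 1.05×10⁻⁴ s⁻¹
Geostrophic balance rearranged: |∂P/∂n| = f ρ V_g
|∂P/∂n| = 1.05×10⁻⁴ × 1.17 × 18.0 = 2.21×10⁻³ Pa/m
Isobar spacing: Δn = ΔP/|∂P/∂n| = 500 Pa / 2.21×10⁻³ Pa/m = 226371 m ≈ 226 km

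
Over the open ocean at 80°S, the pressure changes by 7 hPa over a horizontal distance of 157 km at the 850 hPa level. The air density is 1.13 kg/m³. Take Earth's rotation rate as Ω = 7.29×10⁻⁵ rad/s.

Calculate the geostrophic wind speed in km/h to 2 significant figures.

99 km/h

Coriolis parameter at 80°S:
f = 2Ω sin φ = 2 × 7.29×10⁻⁵ × sin 80° = 1.44×10⁻⁴ s⁻¹
Pressure gradient: |∂P/∂n| = 700 Pa / 157000 m = 4.46×10⁻³ Pa/m
Geostrophic balance (pressure-gradient force = Coriolis force):
V_g = (1/(fρ)) |∂P/∂n| = 4.46×10⁻³ / (1.44×10⁻⁴ × 1.13) = 27.5 m/s
Converting: 27.5 m/s × 3.6 = 99 km/h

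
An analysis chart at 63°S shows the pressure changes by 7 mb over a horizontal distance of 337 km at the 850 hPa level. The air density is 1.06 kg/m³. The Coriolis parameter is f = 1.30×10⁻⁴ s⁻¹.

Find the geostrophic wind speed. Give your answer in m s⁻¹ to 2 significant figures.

15 m s⁻¹

Pressure gradient: |∂P/∂n| = 700 Pa / 337000 m = 2.08×10⁻³ Pa/m
Geostrophic balance (pressure-gradient force = Coriolis force):
V_g = (1/(fρ)) |∂P/∂n| = 2.08×10⁻³ / (1.30×10⁻⁴ × 1.06) = 15.1 m/s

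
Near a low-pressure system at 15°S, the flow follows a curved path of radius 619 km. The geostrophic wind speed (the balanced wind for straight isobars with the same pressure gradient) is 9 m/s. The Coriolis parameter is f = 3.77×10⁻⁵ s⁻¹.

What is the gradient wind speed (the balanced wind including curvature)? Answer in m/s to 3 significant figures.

6.94 m/s

Around a low, centrifugal force acts outward with Coriolis, so pressure-gradient force balances both:
(1/ρ)|∂P/∂n| = fV + V²/R  →  V² + fR·V − fR·V_g = 0
With fR = 3.77×10⁻⁵ × 619×10³ m = 23.3 m/s:
V = [−fR + √((fR)² + 4 fR V_g)]/2 = [−23.3 + √(23.3² + 4×23.3×9)]/2 = 6.94 m/s
Subgeostrophic (V < V_g = 9 m/s), as expected around a low.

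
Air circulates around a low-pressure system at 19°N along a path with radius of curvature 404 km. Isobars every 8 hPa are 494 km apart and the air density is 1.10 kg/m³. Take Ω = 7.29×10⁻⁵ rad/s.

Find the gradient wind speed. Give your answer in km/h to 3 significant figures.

59.8 km/h

Coriolis parameter at 19°N:
f = 2Ω sin φ = 2 × 7.29×10⁻⁵ × sin 19° = 4.75×10⁻⁵ s⁻¹
Pressure gradient: |∂P/∂n| = 800 Pa / 494000 m = 1.62×10⁻³ Pa/m
Geostrophic speed: V_g = |∂P/∂n|/(fρ) = 1.62×10⁻³/(4.75×10⁻⁵ × 1.10) = 31.0 m/s
Around a low, centrifugal force acts outward with Coriolis, so pressure-gradient force balances both:
(1/ρ)|∂P/∂n| = fV + V²/R  →  V² + fR·V − fR·V_g = 0
With fR = 4.75×10⁻⁵ × 404×10³ m = 19.2 m/s:
V = [−fR + √((fR)² + 4 fR V_g)]/2 = [−19.2 + √(19.2² + 4×19.2×31)]/2 = 16.6 m/s
Subgeostrophic (V < V_g = 31 m/s), as expected around a low.
Converting: 16.6 m/s × 3.6 = 59.8 km/h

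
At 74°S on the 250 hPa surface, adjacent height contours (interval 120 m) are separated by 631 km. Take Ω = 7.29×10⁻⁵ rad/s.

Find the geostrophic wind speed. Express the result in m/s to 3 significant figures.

Coriolis parameter at 74°S:
f = 2Ω sin φ = 2 × 7.29×10⁻⁵ × sin 74° = 1.40×10⁻⁴ s⁻¹
Height gradient: |∂Z/∂n| = 120 m / 631000 m = 1.90×10⁻⁴
On a pressure surface, geostrophic balance gives V_g = (g/f)|∂Z/∂n|:
V_g = 9.81 × 1.90×10⁻⁴ / 1.40×10⁻⁴ = 13.3 m/s

13.3 m/s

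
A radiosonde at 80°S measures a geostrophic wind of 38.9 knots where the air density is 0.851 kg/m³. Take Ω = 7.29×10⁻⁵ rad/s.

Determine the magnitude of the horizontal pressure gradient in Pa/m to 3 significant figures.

2.45×10⁻³ Pa/m

Coriolis parameter at 80°S:
f = 2Ω sin φ = 2 × 7.29×10⁻⁵ × sin 80° = 1.44×10⁻⁴ s⁻¹
Wind speed in SI: 38.9 knots = 20.0 m/s
Geostrophic balance rearranged: |∂P/∂n| = f ρ V_g
|∂P/∂n| = 1.44×10⁻⁴ × 0.851 × 20.0 = 2.45×10⁻³ Pa/m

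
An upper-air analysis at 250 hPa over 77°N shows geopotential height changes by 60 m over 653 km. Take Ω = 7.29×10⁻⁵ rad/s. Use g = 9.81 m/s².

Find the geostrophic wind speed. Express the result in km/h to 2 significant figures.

Coriolis parameter at 77°N:
f = 2Ω sin φ = 2 × 7.29×10⁻⁵ × sin 77° = 1.42×10⁻⁴ s⁻¹
Height gradient: |∂Z/∂n| = 60 m / 653000 m = 9.19×10⁻⁵
On a pressure surface, geostrophic balance gives V_g = (g/f)|∂Z/∂n|:
V_g = 9.81 × 9.19×10⁻⁵ / 1.42×10⁻⁴ = 6.34 m/s
Converting: 6.34 m/s × 3.6 = 23 km/h

23 km/h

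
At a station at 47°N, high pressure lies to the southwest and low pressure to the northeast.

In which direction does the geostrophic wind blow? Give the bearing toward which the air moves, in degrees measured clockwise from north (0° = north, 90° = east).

135°

The pressure-gradient force points toward the northeast (bearing 045°).
Geostrophic balance: in the Northern Hemisphere the Coriolis force deflects motion to the right, so the geostrophic wind blows 90° to the right of the pressure-gradient force (low pressure on the left).
Rotating 045° by 90° clockwise gives 135° — the wind blows toward the southeast.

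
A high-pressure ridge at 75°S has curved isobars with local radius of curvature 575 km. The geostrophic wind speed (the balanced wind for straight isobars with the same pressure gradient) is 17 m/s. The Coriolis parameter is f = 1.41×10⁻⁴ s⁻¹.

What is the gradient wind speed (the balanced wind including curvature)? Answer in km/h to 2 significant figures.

Around a high, pressure-gradient force acts outward with centrifugal, so Coriolis balances both:
fV = (1/ρ)|∂P/∂n| + V²/R  →  V² − fR·V + fR·V_g = 0
With fR = 1.41×10⁻⁴ × 575×10³ m = 81.1 m/s:
V = [fR − √((fR)² − 4 fR V_g)]/2 = [81.1 − √(81.1² − 4×81.1×17)]/2 = 24.3 m/s
Supergeostrophic (V > V_g = 17 m/s), as expected around a high.
Converting: 24.3 m/s × 3.6 = 87 km/h

87 km/h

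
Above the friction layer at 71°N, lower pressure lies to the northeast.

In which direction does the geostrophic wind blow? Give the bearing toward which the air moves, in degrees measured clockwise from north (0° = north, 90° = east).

The pressure-gradient force points toward the northeast (bearing 045°).
Geostrophic balance: in the Northern Hemisphere the Coriolis force deflects motion to the right, so the geostrophic wind blows 90° to the right of the pressure-gradient force (low pressure on the left).
Rotating 045° by 90° clockwise gives 135° — the wind blows toward the southeast.

135°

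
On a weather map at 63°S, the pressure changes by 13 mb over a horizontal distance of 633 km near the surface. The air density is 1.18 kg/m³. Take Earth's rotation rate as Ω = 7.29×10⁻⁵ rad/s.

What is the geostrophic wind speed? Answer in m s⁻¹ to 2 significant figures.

13 m s⁻¹

Coriolis parameter at 63°S:
f = 2Ω sin φ = 2 × 7.29×10⁻⁵ × sin 63° = 1.30×10⁻⁴ s⁻¹
Pressure gradient: |∂P/∂n| = 1300 Pa / 633000 m = 2.05×10⁻³ Pa/m
Geostrophic balance (pressure-gradient force = Coriolis force):
V_g = (1/(fρ)) |∂P/∂n| = 2.05×10⁻³ / (1.30×10⁻⁴ × 1.18) = 13.4 m/s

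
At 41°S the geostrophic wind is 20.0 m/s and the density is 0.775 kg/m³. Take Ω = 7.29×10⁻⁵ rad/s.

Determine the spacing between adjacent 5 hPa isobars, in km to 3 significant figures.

Coriolis parameter at 41°S:
f = 2Ω sin φ = 2 × 7.29×10⁻⁵ × sin 41° = 9.57×10⁻⁵ s⁻¹
Geostrophic balance rearranged: |∂P/∂n| = f ρ V_g
|∂P/∂n| = 9.57×10⁻⁵ × 0.775 × 20.0 = 1.48×10⁻³ Pa/m
Isobar spacing: Δn = ΔP/|∂P/∂n| = 500 Pa / 1.48×10⁻³ Pa/m = 337239 m ≈ 337 km

337 km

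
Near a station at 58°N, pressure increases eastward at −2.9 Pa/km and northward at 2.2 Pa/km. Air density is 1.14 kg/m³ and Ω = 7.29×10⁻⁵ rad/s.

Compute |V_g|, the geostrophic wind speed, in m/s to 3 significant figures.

Coriolis parameter at 58°N:
f = 2Ω sin φ = 2 × 7.29×10⁻⁵ × sin 58° = 1.24×10⁻⁴ s⁻¹
Component geostrophic relations (x east, y north):
u_g = −(1/(fρ)) ∂P/∂y,  v_g = (1/(fρ)) ∂P/∂x
u_g = −(2.2×10⁻³)/(1.24×10⁻⁴ × 1.14) = −15.6 m/s;  v_g = (−2.9×10⁻³)/(1.24×10⁻⁴ × 1.14) = −20.6 m/s
|V_g| = √(u_g² + v_g²) = 25.8 m/s

25.8 m/s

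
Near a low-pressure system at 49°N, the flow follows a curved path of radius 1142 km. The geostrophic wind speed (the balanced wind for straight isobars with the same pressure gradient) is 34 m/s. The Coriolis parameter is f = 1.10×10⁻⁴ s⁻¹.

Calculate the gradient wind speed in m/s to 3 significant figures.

Around a low, centrifugal force acts outward with Coriolis, so pressure-gradient force balances both:
(1/ρ)|∂P/∂n| = fV + V²/R  →  V² + fR·V − fR·V_g = 0
With fR = 1.10×10⁻⁴ × 1142×10³ m = 126 m/s:
V = [−fR + √((fR)² + 4 fR V_g)]/2 = [−126 + √(126² + 4×126×34)]/2 = 27.8 m/s
Subgeostrophic (V < V_g = 34 m/s), as expected around a low.

27.8 m/s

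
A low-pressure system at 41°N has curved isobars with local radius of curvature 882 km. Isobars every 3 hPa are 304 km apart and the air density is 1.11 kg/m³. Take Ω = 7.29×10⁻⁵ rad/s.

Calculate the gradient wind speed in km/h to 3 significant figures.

30.4 km/h

Coriolis parameter at 41°N:
f = 2Ω sin φ = 2 × 7.29×10⁻⁵ × sin 41° = 9.57×10⁻⁵ s⁻¹
Pressure gradient: |∂P/∂n| = 300 Pa / 304000 m = 9.87×10⁻⁴ Pa/m
Geostrophic speed: V_g = |∂P/∂n|/(fρ) = 9.87×10⁻⁴/(9.57×10⁻⁵ × 1.11) = 9.29 m/s
Around a low, centrifugal force acts outward with Coriolis, so pressure-gradient force balances both:
(1/ρ)|∂P/∂n| = fV + V²/R  →  V² + fR·V − fR·V_g = 0
With fR = 9.57×10⁻⁵ × 882×10³ m = 84.4 m/s:
V = [−fR + √((fR)² + 4 fR V_g)]/2 = [−84.4 + √(84.4² + 4×84.4×9.29)]/2 = 8.45 m/s
Subgeostrophic (V < V_g = 9.29 m/s), as expected around a low.
Converting: 8.45 m/s × 3.6 = 30.4 km/h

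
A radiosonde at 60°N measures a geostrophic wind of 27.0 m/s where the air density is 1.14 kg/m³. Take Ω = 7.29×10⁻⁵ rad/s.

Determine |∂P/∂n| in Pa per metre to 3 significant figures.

Coriolis parameter at 60°N:
f = 2Ω sin φ = 2 × 7.29×10⁻⁵ × sin 60° = 1.26×10⁻⁴ s⁻¹
Geostrophic balance rearranged: |∂P/∂n| = f ρ V_g
|∂P/∂n| = 1.26×10⁻⁴ × 1.14 × 27.0 = 3.89×10⁻³ Pa/m

3.89×10⁻³ Pa/m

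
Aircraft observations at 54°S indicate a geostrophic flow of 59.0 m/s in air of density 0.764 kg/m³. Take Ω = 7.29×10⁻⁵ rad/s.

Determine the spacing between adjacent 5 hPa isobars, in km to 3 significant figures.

94.0 km

Coriolis parameter at 54°S:
f = 2Ω sin φ = 2 × 7.29×10⁻⁵ × sin 54° = 1.18×10⁻⁴ s⁻¹
Geostrophic balance rearranged: |∂P/∂n| = f ρ V_g
|∂P/∂n| = 1.18×10⁻⁴ × 0.764 × 59.0 = 5.32×10⁻³ Pa/m
Isobar spacing: Δn = ΔP/|∂P/∂n| = 500 Pa / 5.32×10⁻³ Pa/m = 94039 m ≈ 94.0 km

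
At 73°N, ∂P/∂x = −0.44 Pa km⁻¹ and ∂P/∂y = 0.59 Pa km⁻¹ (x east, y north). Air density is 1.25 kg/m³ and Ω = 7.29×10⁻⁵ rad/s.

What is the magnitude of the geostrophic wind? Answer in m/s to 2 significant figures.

4.2 m/s

Coriolis parameter at 73°N:
f = 2Ω sin φ = 2 × 7.29×10⁻⁵ × sin 73° = 1.39×10⁻⁴ s⁻¹
Component geostrophic relations (x east, y north):
u_g = −(1/(fρ)) ∂P/∂y,  v_g = (1/(fρ)) ∂P/∂x
u_g = −(0.59×10⁻³)/(1.39×10⁻⁴ × 1.25) = −3.39 m/s;  v_g = (−0.44×10⁻³)/(1.39×10⁻⁴ × 1.25) = −2.52 m/s
|V_g| = √(u_g² + v_g²) = 4.22 m/s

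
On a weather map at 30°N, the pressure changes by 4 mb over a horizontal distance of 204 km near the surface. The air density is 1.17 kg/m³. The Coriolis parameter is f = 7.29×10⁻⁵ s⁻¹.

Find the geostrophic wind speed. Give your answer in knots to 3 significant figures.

Pressure gradient: |∂P/∂n| = 400 Pa / 204000 m = 1.96×10⁻³ Pa/m
Geostrophic balance (pressure-gradient force = Coriolis force):
V_g = (1/(fρ)) |∂P/∂n| = 1.96×10⁻³ / (7.29×10⁻⁵ × 1.17) = 23.0 m/s
Converting: 23.0 m/s × 1.944 = 44.7 knots

44.7 knots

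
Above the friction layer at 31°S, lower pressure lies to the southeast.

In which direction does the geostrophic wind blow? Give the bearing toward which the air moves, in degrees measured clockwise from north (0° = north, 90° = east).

The pressure-gradient force points toward the southeast (bearing 135°).
Geostrophic balance: in the Southern Hemisphere the Coriolis force deflects motion to the left, so the geostrophic wind blows 90° to the left of the pressure-gradient force (low pressure on the right).
Rotating 135° by 90° counterclockwise gives 045° — the wind blows toward the northeast.

045°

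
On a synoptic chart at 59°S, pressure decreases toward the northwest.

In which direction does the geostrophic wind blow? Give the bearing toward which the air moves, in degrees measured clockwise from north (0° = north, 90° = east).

225°

The pressure-gradient force points toward the northwest (bearing 315°).
Geostrophic balance: in the Southern Hemisphere the Coriolis force deflects motion to the left, so the geostrophic wind blows 90° to the left of the pressure-gradient force (low pressure on the right).
Rotating 315° by 90° counterclockwise gives 225° — the wind blows toward the southwest.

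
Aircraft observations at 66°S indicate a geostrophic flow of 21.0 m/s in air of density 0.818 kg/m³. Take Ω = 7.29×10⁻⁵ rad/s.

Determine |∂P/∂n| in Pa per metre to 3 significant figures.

2.29×10⁻³ Pa/m

Coriolis parameter at 66°S:
f = 2Ω sin φ = 2 × 7.29×10⁻⁵ × sin 66° = 1.33×10⁻⁴ s⁻¹
Geostrophic balance rearranged: |∂P/∂n| = f ρ V_g
|∂P/∂n| = 1.33×10⁻⁴ × 0.818 × 21.0 = 2.29×10⁻³ Pa/m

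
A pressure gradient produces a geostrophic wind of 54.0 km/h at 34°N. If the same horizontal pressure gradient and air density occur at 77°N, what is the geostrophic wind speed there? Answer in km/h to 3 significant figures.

With the same pressure gradient and density, V_g ∝ 1/f ∝ 1/sin φ.
V₂ = V₁ · sin φ₁ / sin φ₂ = 54.0 × sin 34° / sin 77°
V₂ = 54.0 × 0.5592/0.9744 = 31.0 km/h

31.0 km/h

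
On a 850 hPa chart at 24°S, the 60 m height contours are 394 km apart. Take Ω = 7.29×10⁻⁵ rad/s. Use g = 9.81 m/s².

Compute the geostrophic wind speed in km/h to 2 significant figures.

91 km/h

Coriolis parameter at 24°S:
f = 2Ω sin φ = 2 × 7.29×10⁻⁵ × sin 24° = 5.93×10⁻⁵ s⁻¹
Height gradient: |∂Z/∂n| = 60 m / 394000 m = 1.52×10⁻⁴
On a pressure surface, geostrophic balance gives V_g = (g/f)|∂Z/∂n|:
V_g = 9.81 × 1.52×10⁻⁴ / 5.93×10⁻⁵ = 25.2 m/s
Converting: 25.2 m/s × 3.6 = 91 km/h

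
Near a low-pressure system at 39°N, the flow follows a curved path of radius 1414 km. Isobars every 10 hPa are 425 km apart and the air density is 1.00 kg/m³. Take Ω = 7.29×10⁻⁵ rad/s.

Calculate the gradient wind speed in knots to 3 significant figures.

Coriolis parameter at 39°N:
f = 2Ω sin φ = 2 × 7.29×10⁻⁵ × sin 39° = 9.18×10⁻⁵ s⁻¹
Pressure gradient: |∂P/∂n| = 1000 Pa / 425000 m = 2.35×10⁻³ Pa/m
Geostrophic speed: V_g = |∂P/∂n|/(fρ) = 2.35×10⁻³/(9.18×10⁻⁵ × 1.00) = 25.6 m/s
Around a low, centrifugal force acts outward with Coriolis, so pressure-gradient force balances both:
(1/ρ)|∂P/∂n| = fV + V²/R  →  V² + fR·V − fR·V_g = 0
With fR = 9.18×10⁻⁵ × 1414×10³ m = 130 m/s:
V = [−fR + √((fR)² + 4 fR V_g)]/2 = [−130 + √(130² + 4×130×25.6)]/2 = 21.9 m/s
Subgeostrophic (V < V_g = 25.6 m/s), as expected around a low.
Converting: 21.9 m/s × 1.944 = 42.6 knots

42.6 knots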